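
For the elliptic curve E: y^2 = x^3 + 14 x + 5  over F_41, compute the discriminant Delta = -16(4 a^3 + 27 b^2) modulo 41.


4 a^3 + 27 b^2 = 4*14^3 + 27*5^2 = 10976 + 675 = 11651
Delta = -16 * (11651) = -186416
Delta mod 41 = 11

Delta = 11 (mod 41)


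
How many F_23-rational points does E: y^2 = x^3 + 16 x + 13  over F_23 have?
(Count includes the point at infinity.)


For each x in F_23, count y with y^2 = x^3 + 16 x + 13 mod 23:
  x = 0: RHS = 13, y in [6, 17]  -> 2 point(s)
  x = 4: RHS = 3, y in [7, 16]  -> 2 point(s)
  x = 6: RHS = 3, y in [7, 16]  -> 2 point(s)
  x = 7: RHS = 8, y in [10, 13]  -> 2 point(s)
  x = 8: RHS = 9, y in [3, 20]  -> 2 point(s)
  x = 9: RHS = 12, y in [9, 14]  -> 2 point(s)
  x = 10: RHS = 0, y in [0]  -> 1 point(s)
  x = 11: RHS = 2, y in [5, 18]  -> 2 point(s)
  x = 12: RHS = 1, y in [1, 22]  -> 2 point(s)
  x = 13: RHS = 3, y in [7, 16]  -> 2 point(s)
  x = 16: RHS = 18, y in [8, 15]  -> 2 point(s)
  x = 17: RHS = 0, y in [0]  -> 1 point(s)
  x = 19: RHS = 0, y in [0]  -> 1 point(s)
Affine points: 23. Add the point at infinity: total = 24.

#E(F_23) = 24


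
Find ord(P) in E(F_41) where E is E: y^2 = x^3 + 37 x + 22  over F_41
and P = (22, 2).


Compute successive multiples of P until we hit O:
  1P = (22, 2)
  2P = (5, 2)
  3P = (14, 39)
  4P = (36, 32)
  5P = (6, 3)
  6P = (9, 10)
  7P = (31, 13)
  8P = (31, 28)
  ... (continuing to 15P)
  15P = O

ord(P) = 15


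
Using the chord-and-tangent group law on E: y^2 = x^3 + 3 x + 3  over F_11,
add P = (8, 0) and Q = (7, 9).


P != Q, so use the chord formula.
s = (y2 - y1) / (x2 - x1) = (9) / (10) mod 11 = 2
x3 = s^2 - x1 - x2 mod 11 = 2^2 - 8 - 7 = 0
y3 = s (x1 - x3) - y1 mod 11 = 2 * (8 - 0) - 0 = 5

P + Q = (0, 5)


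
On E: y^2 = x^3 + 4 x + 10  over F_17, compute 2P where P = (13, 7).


Doubling: s = (3 x1^2 + a) / (2 y1)
s = (3*13^2 + 4) / (2*7) mod 17 = 11
x3 = s^2 - 2 x1 mod 17 = 11^2 - 2*13 = 10
y3 = s (x1 - x3) - y1 mod 17 = 11 * (13 - 10) - 7 = 9

2P = (10, 9)


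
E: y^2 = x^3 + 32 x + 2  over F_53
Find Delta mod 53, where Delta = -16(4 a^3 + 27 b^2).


4 a^3 + 27 b^2 = 4*32^3 + 27*2^2 = 131072 + 108 = 131180
Delta = -16 * (131180) = -2098880
Delta mod 53 = 26

Delta = 26 (mod 53)


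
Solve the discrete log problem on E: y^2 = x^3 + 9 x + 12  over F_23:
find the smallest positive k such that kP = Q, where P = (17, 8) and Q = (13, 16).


Enumerate multiples of P until we hit Q = (13, 16):
  1P = (17, 8)
  2P = (21, 3)
  3P = (11, 19)
  4P = (22, 5)
  5P = (0, 14)
  6P = (7, 2)
  7P = (15, 7)
  8P = (20, 2)
  9P = (13, 7)
  10P = (6, 12)
  11P = (18, 7)
  12P = (12, 10)
  13P = (19, 2)
  14P = (19, 21)
  15P = (12, 13)
  16P = (18, 16)
  17P = (6, 11)
  18P = (13, 16)
Match found at i = 18.

k = 18


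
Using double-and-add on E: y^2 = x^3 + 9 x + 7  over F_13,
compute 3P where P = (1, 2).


k = 3 = 11_2 (binary, LSB first: 11)
Double-and-add from P = (1, 2):
  bit 0 = 1: acc = O + (1, 2) = (1, 2)
  bit 1 = 1: acc = (1, 2) + (7, 6) = (4, 9)

3P = (4, 9)


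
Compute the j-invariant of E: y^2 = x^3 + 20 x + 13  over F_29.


Delta = -16(4 a^3 + 27 b^2) mod 29 = 9
-1728 * (4 a)^3 = -1728 * (4*20)^3 mod 29 = 2
j = 2 * 9^(-1) mod 29 = 26

j = 26 (mod 29)


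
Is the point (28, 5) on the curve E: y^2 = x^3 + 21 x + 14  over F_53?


Check whether y^2 = x^3 + 21 x + 14 (mod 53) for (x, y) = (28, 5).
LHS: y^2 = 5^2 mod 53 = 25
RHS: x^3 + 21 x + 14 = 28^3 + 21*28 + 14 mod 53 = 29
LHS != RHS

No, not on the curve


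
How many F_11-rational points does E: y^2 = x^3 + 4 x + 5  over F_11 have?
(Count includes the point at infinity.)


For each x in F_11, count y with y^2 = x^3 + 4 x + 5 mod 11:
  x = 0: RHS = 5, y in [4, 7]  -> 2 point(s)
  x = 3: RHS = 0, y in [0]  -> 1 point(s)
  x = 6: RHS = 3, y in [5, 6]  -> 2 point(s)
  x = 9: RHS = 0, y in [0]  -> 1 point(s)
  x = 10: RHS = 0, y in [0]  -> 1 point(s)
Affine points: 7. Add the point at infinity: total = 8.

#E(F_11) = 8


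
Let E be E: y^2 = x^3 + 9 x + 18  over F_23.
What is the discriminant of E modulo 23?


4 a^3 + 27 b^2 = 4*9^3 + 27*18^2 = 2916 + 8748 = 11664
Delta = -16 * (11664) = -186624
Delta mod 23 = 21

Delta = 21 (mod 23)


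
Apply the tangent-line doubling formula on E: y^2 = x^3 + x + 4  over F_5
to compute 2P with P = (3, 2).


Doubling: s = (3 x1^2 + a) / (2 y1)
s = (3*3^2 + 1) / (2*2) mod 5 = 2
x3 = s^2 - 2 x1 mod 5 = 2^2 - 2*3 = 3
y3 = s (x1 - x3) - y1 mod 5 = 2 * (3 - 3) - 2 = 3

2P = (3, 3)


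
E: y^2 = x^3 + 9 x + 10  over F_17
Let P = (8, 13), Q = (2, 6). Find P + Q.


P != Q, so use the chord formula.
s = (y2 - y1) / (x2 - x1) = (10) / (11) mod 17 = 4
x3 = s^2 - x1 - x2 mod 17 = 4^2 - 8 - 2 = 6
y3 = s (x1 - x3) - y1 mod 17 = 4 * (8 - 6) - 13 = 12

P + Q = (6, 12)


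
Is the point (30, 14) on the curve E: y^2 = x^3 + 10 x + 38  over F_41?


Check whether y^2 = x^3 + 10 x + 38 (mod 41) for (x, y) = (30, 14).
LHS: y^2 = 14^2 mod 41 = 32
RHS: x^3 + 10 x + 38 = 30^3 + 10*30 + 38 mod 41 = 32
LHS = RHS

Yes, on the curve


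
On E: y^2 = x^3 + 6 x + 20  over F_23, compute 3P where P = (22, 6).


k = 3 = 11_2 (binary, LSB first: 11)
Double-and-add from P = (22, 6):
  bit 0 = 1: acc = O + (22, 6) = (22, 6)
  bit 1 = 1: acc = (22, 6) + (4, 19) = (1, 21)

3P = (1, 21)


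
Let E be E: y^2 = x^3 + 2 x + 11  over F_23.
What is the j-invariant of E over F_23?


Delta = -16(4 a^3 + 27 b^2) mod 23 = 1
-1728 * (4 a)^3 = -1728 * (4*2)^3 mod 23 = 5
j = 5 * 1^(-1) mod 23 = 5

j = 5 (mod 23)


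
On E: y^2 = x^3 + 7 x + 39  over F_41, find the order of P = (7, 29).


Compute successive multiples of P until we hit O:
  1P = (7, 29)
  2P = (36, 17)
  3P = (40, 20)
  4P = (10, 24)
  5P = (4, 7)
  6P = (20, 26)
  7P = (24, 38)
  8P = (30, 36)
  ... (continuing to 39P)
  39P = O

ord(P) = 39


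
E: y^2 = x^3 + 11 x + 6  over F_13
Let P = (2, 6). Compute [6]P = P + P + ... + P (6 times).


k = 6 = 110_2 (binary, LSB first: 011)
Double-and-add from P = (2, 6):
  bit 0 = 0: acc unchanged = O
  bit 1 = 1: acc = O + (5, 11) = (5, 11)
  bit 2 = 1: acc = (5, 11) + (7, 6) = (4, 6)

6P = (4, 6)


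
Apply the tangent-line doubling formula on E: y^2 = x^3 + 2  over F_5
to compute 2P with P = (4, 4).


Doubling: s = (3 x1^2 + a) / (2 y1)
s = (3*4^2 + 0) / (2*4) mod 5 = 1
x3 = s^2 - 2 x1 mod 5 = 1^2 - 2*4 = 3
y3 = s (x1 - x3) - y1 mod 5 = 1 * (4 - 3) - 4 = 2

2P = (3, 2)


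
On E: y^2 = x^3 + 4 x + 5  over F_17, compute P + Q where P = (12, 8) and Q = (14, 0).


P != Q, so use the chord formula.
s = (y2 - y1) / (x2 - x1) = (9) / (2) mod 17 = 13
x3 = s^2 - x1 - x2 mod 17 = 13^2 - 12 - 14 = 7
y3 = s (x1 - x3) - y1 mod 17 = 13 * (12 - 7) - 8 = 6

P + Q = (7, 6)


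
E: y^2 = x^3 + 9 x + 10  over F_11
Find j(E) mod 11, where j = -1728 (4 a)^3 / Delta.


Delta = -16(4 a^3 + 27 b^2) mod 11 = 3
-1728 * (4 a)^3 = -1728 * (4*9)^3 mod 11 = 6
j = 6 * 3^(-1) mod 11 = 2

j = 2 (mod 11)


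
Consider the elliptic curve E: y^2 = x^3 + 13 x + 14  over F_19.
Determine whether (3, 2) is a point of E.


Check whether y^2 = x^3 + 13 x + 14 (mod 19) for (x, y) = (3, 2).
LHS: y^2 = 2^2 mod 19 = 4
RHS: x^3 + 13 x + 14 = 3^3 + 13*3 + 14 mod 19 = 4
LHS = RHS

Yes, on the curve


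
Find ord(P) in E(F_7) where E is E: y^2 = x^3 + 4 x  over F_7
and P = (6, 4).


Compute successive multiples of P until we hit O:
  1P = (6, 4)
  2P = (2, 3)
  3P = (3, 2)
  4P = (0, 0)
  5P = (3, 5)
  6P = (2, 4)
  7P = (6, 3)
  8P = O

ord(P) = 8


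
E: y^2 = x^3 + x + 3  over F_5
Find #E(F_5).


For each x in F_5, count y with y^2 = x^3 + 1 x + 3 mod 5:
  x = 1: RHS = 0, y in [0]  -> 1 point(s)
  x = 4: RHS = 1, y in [1, 4]  -> 2 point(s)
Affine points: 3. Add the point at infinity: total = 4.

#E(F_5) = 4


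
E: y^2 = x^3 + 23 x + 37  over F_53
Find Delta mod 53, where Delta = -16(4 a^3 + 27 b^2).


4 a^3 + 27 b^2 = 4*23^3 + 27*37^2 = 48668 + 36963 = 85631
Delta = -16 * (85631) = -1370096
Delta mod 53 = 7

Delta = 7 (mod 53)


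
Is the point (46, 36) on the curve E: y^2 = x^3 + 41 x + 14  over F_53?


Check whether y^2 = x^3 + 41 x + 14 (mod 53) for (x, y) = (46, 36).
LHS: y^2 = 36^2 mod 53 = 24
RHS: x^3 + 41 x + 14 = 46^3 + 41*46 + 14 mod 53 = 20
LHS != RHS

No, not on the curve


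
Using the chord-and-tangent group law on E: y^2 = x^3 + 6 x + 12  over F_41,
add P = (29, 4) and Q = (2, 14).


P != Q, so use the chord formula.
s = (y2 - y1) / (x2 - x1) = (10) / (14) mod 41 = 30
x3 = s^2 - x1 - x2 mod 41 = 30^2 - 29 - 2 = 8
y3 = s (x1 - x3) - y1 mod 41 = 30 * (29 - 8) - 4 = 11

P + Q = (8, 11)


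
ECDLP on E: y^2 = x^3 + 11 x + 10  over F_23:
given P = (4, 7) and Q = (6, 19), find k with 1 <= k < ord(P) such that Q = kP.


Enumerate multiples of P until we hit Q = (6, 19):
  1P = (4, 7)
  2P = (8, 9)
  3P = (17, 21)
  4P = (15, 13)
  5P = (10, 19)
  6P = (13, 21)
  7P = (7, 19)
  8P = (5, 12)
  9P = (16, 2)
  10P = (11, 17)
  11P = (3, 1)
  12P = (6, 4)
  13P = (21, 7)
  14P = (21, 16)
  15P = (6, 19)
Match found at i = 15.

k = 15


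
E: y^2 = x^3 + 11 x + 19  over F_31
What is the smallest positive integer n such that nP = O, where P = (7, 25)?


Compute successive multiples of P until we hit O:
  1P = (7, 25)
  2P = (19, 9)
  3P = (24, 8)
  4P = (1, 0)
  5P = (24, 23)
  6P = (19, 22)
  7P = (7, 6)
  8P = O

ord(P) = 8


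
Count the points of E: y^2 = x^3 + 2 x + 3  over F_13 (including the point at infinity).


For each x in F_13, count y with y^2 = x^3 + 2 x + 3 mod 13:
  x = 0: RHS = 3, y in [4, 9]  -> 2 point(s)
  x = 3: RHS = 10, y in [6, 7]  -> 2 point(s)
  x = 4: RHS = 10, y in [6, 7]  -> 2 point(s)
  x = 6: RHS = 10, y in [6, 7]  -> 2 point(s)
  x = 7: RHS = 9, y in [3, 10]  -> 2 point(s)
  x = 9: RHS = 9, y in [3, 10]  -> 2 point(s)
  x = 10: RHS = 9, y in [3, 10]  -> 2 point(s)
  x = 11: RHS = 4, y in [2, 11]  -> 2 point(s)
  x = 12: RHS = 0, y in [0]  -> 1 point(s)
Affine points: 17. Add the point at infinity: total = 18.

#E(F_13) = 18


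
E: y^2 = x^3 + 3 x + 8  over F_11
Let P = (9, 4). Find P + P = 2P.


Doubling: s = (3 x1^2 + a) / (2 y1)
s = (3*9^2 + 3) / (2*4) mod 11 = 6
x3 = s^2 - 2 x1 mod 11 = 6^2 - 2*9 = 7
y3 = s (x1 - x3) - y1 mod 11 = 6 * (9 - 7) - 4 = 8

2P = (7, 8)


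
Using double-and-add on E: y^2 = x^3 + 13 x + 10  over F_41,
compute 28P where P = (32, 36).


k = 28 = 11100_2 (binary, LSB first: 00111)
Double-and-add from P = (32, 36):
  bit 0 = 0: acc unchanged = O
  bit 1 = 0: acc unchanged = O
  bit 2 = 1: acc = O + (11, 34) = (11, 34)
  bit 3 = 1: acc = (11, 34) + (9, 6) = (12, 34)
  bit 4 = 1: acc = (12, 34) + (18, 7) = (21, 27)

28P = (21, 27)


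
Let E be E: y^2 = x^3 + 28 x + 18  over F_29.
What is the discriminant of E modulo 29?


4 a^3 + 27 b^2 = 4*28^3 + 27*18^2 = 87808 + 8748 = 96556
Delta = -16 * (96556) = -1544896
Delta mod 29 = 21

Delta = 21 (mod 29)


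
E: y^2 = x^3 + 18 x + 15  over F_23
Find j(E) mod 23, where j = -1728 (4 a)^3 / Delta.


Delta = -16(4 a^3 + 27 b^2) mod 23 = 17
-1728 * (4 a)^3 = -1728 * (4*18)^3 mod 23 = 11
j = 11 * 17^(-1) mod 23 = 2

j = 2 (mod 23)


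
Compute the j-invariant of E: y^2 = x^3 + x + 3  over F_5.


Delta = -16(4 a^3 + 27 b^2) mod 5 = 3
-1728 * (4 a)^3 = -1728 * (4*1)^3 mod 5 = 3
j = 3 * 3^(-1) mod 5 = 1

j = 1 (mod 5)


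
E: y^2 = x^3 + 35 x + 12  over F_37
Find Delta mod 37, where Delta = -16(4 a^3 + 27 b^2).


4 a^3 + 27 b^2 = 4*35^3 + 27*12^2 = 171500 + 3888 = 175388
Delta = -16 * (175388) = -2806208
Delta mod 37 = 20

Delta = 20 (mod 37)


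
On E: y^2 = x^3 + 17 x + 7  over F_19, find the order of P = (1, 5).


Compute successive multiples of P until we hit O:
  1P = (1, 5)
  2P = (2, 12)
  3P = (8, 3)
  4P = (0, 11)
  5P = (16, 9)
  6P = (3, 16)
  7P = (12, 1)
  8P = (11, 9)
  ... (continuing to 21P)
  21P = O

ord(P) = 21


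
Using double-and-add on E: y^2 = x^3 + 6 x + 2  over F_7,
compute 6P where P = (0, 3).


k = 6 = 110_2 (binary, LSB first: 011)
Double-and-add from P = (0, 3):
  bit 0 = 0: acc unchanged = O
  bit 1 = 1: acc = O + (1, 3) = (1, 3)
  bit 2 = 1: acc = (1, 3) + (2, 6) = (6, 3)

6P = (6, 3)


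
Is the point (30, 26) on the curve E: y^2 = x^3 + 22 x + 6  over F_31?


Check whether y^2 = x^3 + 22 x + 6 (mod 31) for (x, y) = (30, 26).
LHS: y^2 = 26^2 mod 31 = 25
RHS: x^3 + 22 x + 6 = 30^3 + 22*30 + 6 mod 31 = 14
LHS != RHS

No, not on the curve


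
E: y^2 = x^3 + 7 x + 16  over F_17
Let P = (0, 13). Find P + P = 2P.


Doubling: s = (3 x1^2 + a) / (2 y1)
s = (3*0^2 + 7) / (2*13) mod 17 = 14
x3 = s^2 - 2 x1 mod 17 = 14^2 - 2*0 = 9
y3 = s (x1 - x3) - y1 mod 17 = 14 * (0 - 9) - 13 = 14

2P = (9, 14)


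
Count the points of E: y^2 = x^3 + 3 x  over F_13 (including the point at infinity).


For each x in F_13, count y with y^2 = x^3 + 3 x + 0 mod 13:
  x = 0: RHS = 0, y in [0]  -> 1 point(s)
  x = 1: RHS = 4, y in [2, 11]  -> 2 point(s)
  x = 2: RHS = 1, y in [1, 12]  -> 2 point(s)
  x = 3: RHS = 10, y in [6, 7]  -> 2 point(s)
  x = 5: RHS = 10, y in [6, 7]  -> 2 point(s)
  x = 6: RHS = 0, y in [0]  -> 1 point(s)
  x = 7: RHS = 0, y in [0]  -> 1 point(s)
  x = 8: RHS = 3, y in [4, 9]  -> 2 point(s)
  x = 10: RHS = 3, y in [4, 9]  -> 2 point(s)
  x = 11: RHS = 12, y in [5, 8]  -> 2 point(s)
  x = 12: RHS = 9, y in [3, 10]  -> 2 point(s)
Affine points: 19. Add the point at infinity: total = 20.

#E(F_13) = 20


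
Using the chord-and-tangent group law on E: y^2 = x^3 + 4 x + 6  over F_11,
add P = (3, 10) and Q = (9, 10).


P != Q, so use the chord formula.
s = (y2 - y1) / (x2 - x1) = (0) / (6) mod 11 = 0
x3 = s^2 - x1 - x2 mod 11 = 0^2 - 3 - 9 = 10
y3 = s (x1 - x3) - y1 mod 11 = 0 * (3 - 10) - 10 = 1

P + Q = (10, 1)


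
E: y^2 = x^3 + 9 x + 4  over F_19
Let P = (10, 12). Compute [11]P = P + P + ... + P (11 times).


k = 11 = 1011_2 (binary, LSB first: 1101)
Double-and-add from P = (10, 12):
  bit 0 = 1: acc = O + (10, 12) = (10, 12)
  bit 1 = 1: acc = (10, 12) + (0, 17) = (14, 9)
  bit 2 = 0: acc unchanged = (14, 9)
  bit 3 = 1: acc = (14, 9) + (3, 18) = (0, 2)

11P = (0, 2)


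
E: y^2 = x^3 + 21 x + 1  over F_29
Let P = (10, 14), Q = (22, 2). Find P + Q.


P != Q, so use the chord formula.
s = (y2 - y1) / (x2 - x1) = (17) / (12) mod 29 = 28
x3 = s^2 - x1 - x2 mod 29 = 28^2 - 10 - 22 = 27
y3 = s (x1 - x3) - y1 mod 29 = 28 * (10 - 27) - 14 = 3

P + Q = (27, 3)


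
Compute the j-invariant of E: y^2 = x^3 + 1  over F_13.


Delta = -16(4 a^3 + 27 b^2) mod 13 = 10
-1728 * (4 a)^3 = -1728 * (4*0)^3 mod 13 = 0
j = 0 * 10^(-1) mod 13 = 0

j = 0 (mod 13)


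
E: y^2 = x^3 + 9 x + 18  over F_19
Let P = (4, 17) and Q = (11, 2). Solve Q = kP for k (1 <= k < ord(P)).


Enumerate multiples of P until we hit Q = (11, 2):
  1P = (4, 17)
  2P = (11, 2)
Match found at i = 2.

k = 2


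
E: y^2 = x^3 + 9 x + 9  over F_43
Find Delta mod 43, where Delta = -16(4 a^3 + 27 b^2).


4 a^3 + 27 b^2 = 4*9^3 + 27*9^2 = 2916 + 2187 = 5103
Delta = -16 * (5103) = -81648
Delta mod 43 = 9

Delta = 9 (mod 43)


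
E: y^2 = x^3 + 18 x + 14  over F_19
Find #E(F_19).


For each x in F_19, count y with y^2 = x^3 + 18 x + 14 mod 19:
  x = 2: RHS = 1, y in [1, 18]  -> 2 point(s)
  x = 3: RHS = 0, y in [0]  -> 1 point(s)
  x = 4: RHS = 17, y in [6, 13]  -> 2 point(s)
  x = 5: RHS = 1, y in [1, 18]  -> 2 point(s)
  x = 8: RHS = 5, y in [9, 10]  -> 2 point(s)
  x = 10: RHS = 16, y in [4, 15]  -> 2 point(s)
  x = 11: RHS = 4, y in [2, 17]  -> 2 point(s)
  x = 12: RHS = 1, y in [1, 18]  -> 2 point(s)
  x = 15: RHS = 11, y in [7, 12]  -> 2 point(s)
  x = 16: RHS = 9, y in [3, 16]  -> 2 point(s)
Affine points: 19. Add the point at infinity: total = 20.

#E(F_19) = 20


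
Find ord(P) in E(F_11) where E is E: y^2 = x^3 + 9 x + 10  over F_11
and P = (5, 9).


Compute successive multiples of P until we hit O:
  1P = (5, 9)
  2P = (2, 5)
  3P = (7, 3)
  4P = (8, 0)
  5P = (7, 8)
  6P = (2, 6)
  7P = (5, 2)
  8P = O

ord(P) = 8


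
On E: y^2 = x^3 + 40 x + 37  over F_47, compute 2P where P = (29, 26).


Doubling: s = (3 x1^2 + a) / (2 y1)
s = (3*29^2 + 40) / (2*26) mod 47 = 5
x3 = s^2 - 2 x1 mod 47 = 5^2 - 2*29 = 14
y3 = s (x1 - x3) - y1 mod 47 = 5 * (29 - 14) - 26 = 2

2P = (14, 2)


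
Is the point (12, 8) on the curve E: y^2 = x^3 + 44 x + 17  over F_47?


Check whether y^2 = x^3 + 44 x + 17 (mod 47) for (x, y) = (12, 8).
LHS: y^2 = 8^2 mod 47 = 17
RHS: x^3 + 44 x + 17 = 12^3 + 44*12 + 17 mod 47 = 17
LHS = RHS

Yes, on the curve


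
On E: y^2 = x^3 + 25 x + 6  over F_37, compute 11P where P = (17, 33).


k = 11 = 1011_2 (binary, LSB first: 1101)
Double-and-add from P = (17, 33):
  bit 0 = 1: acc = O + (17, 33) = (17, 33)
  bit 1 = 1: acc = (17, 33) + (31, 11) = (33, 8)
  bit 2 = 0: acc unchanged = (33, 8)
  bit 3 = 1: acc = (33, 8) + (12, 31) = (13, 30)

11P = (13, 30)


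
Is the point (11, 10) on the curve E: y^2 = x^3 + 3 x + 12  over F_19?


Check whether y^2 = x^3 + 3 x + 12 (mod 19) for (x, y) = (11, 10).
LHS: y^2 = 10^2 mod 19 = 5
RHS: x^3 + 3 x + 12 = 11^3 + 3*11 + 12 mod 19 = 8
LHS != RHS

No, not on the curve


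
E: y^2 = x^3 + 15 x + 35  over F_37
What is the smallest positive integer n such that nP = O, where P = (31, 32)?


Compute successive multiples of P until we hit O:
  1P = (31, 32)
  2P = (9, 23)
  3P = (24, 23)
  4P = (35, 21)
  5P = (4, 14)
  6P = (23, 35)
  7P = (8, 1)
  8P = (8, 36)
  ... (continuing to 15P)
  15P = O

ord(P) = 15


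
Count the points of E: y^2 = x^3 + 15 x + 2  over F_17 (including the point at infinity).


For each x in F_17, count y with y^2 = x^3 + 15 x + 2 mod 17:
  x = 0: RHS = 2, y in [6, 11]  -> 2 point(s)
  x = 1: RHS = 1, y in [1, 16]  -> 2 point(s)
  x = 5: RHS = 15, y in [7, 10]  -> 2 point(s)
  x = 6: RHS = 2, y in [6, 11]  -> 2 point(s)
  x = 7: RHS = 8, y in [5, 12]  -> 2 point(s)
  x = 9: RHS = 16, y in [4, 13]  -> 2 point(s)
  x = 10: RHS = 13, y in [8, 9]  -> 2 point(s)
  x = 11: RHS = 2, y in [6, 11]  -> 2 point(s)
  x = 14: RHS = 15, y in [7, 10]  -> 2 point(s)
  x = 15: RHS = 15, y in [7, 10]  -> 2 point(s)
Affine points: 20. Add the point at infinity: total = 21.

#E(F_17) = 21


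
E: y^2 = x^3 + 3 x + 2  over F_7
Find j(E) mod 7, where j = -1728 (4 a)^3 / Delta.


Delta = -16(4 a^3 + 27 b^2) mod 7 = 2
-1728 * (4 a)^3 = -1728 * (4*3)^3 mod 7 = 6
j = 6 * 2^(-1) mod 7 = 3

j = 3 (mod 7)


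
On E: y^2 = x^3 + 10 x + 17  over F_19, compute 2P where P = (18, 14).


Doubling: s = (3 x1^2 + a) / (2 y1)
s = (3*18^2 + 10) / (2*14) mod 19 = 12
x3 = s^2 - 2 x1 mod 19 = 12^2 - 2*18 = 13
y3 = s (x1 - x3) - y1 mod 19 = 12 * (18 - 13) - 14 = 8

2P = (13, 8)


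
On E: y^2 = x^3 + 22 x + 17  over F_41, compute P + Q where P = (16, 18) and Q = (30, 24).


P != Q, so use the chord formula.
s = (y2 - y1) / (x2 - x1) = (6) / (14) mod 41 = 18
x3 = s^2 - x1 - x2 mod 41 = 18^2 - 16 - 30 = 32
y3 = s (x1 - x3) - y1 mod 41 = 18 * (16 - 32) - 18 = 22

P + Q = (32, 22)


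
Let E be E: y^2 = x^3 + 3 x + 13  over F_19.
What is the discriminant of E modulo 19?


4 a^3 + 27 b^2 = 4*3^3 + 27*13^2 = 108 + 4563 = 4671
Delta = -16 * (4671) = -74736
Delta mod 19 = 10

Delta = 10 (mod 19)


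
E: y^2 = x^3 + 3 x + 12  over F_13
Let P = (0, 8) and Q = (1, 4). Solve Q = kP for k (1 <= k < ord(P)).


Enumerate multiples of P until we hit Q = (1, 4):
  1P = (0, 8)
  2P = (1, 4)
Match found at i = 2.

k = 2


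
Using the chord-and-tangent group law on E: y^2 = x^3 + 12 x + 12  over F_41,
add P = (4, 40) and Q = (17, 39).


P != Q, so use the chord formula.
s = (y2 - y1) / (x2 - x1) = (40) / (13) mod 41 = 22
x3 = s^2 - x1 - x2 mod 41 = 22^2 - 4 - 17 = 12
y3 = s (x1 - x3) - y1 mod 41 = 22 * (4 - 12) - 40 = 30

P + Q = (12, 30)


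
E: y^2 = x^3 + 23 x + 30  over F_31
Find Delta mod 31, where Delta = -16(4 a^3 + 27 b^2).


4 a^3 + 27 b^2 = 4*23^3 + 27*30^2 = 48668 + 24300 = 72968
Delta = -16 * (72968) = -1167488
Delta mod 31 = 3

Delta = 3 (mod 31)


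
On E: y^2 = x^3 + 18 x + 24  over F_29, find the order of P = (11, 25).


Compute successive multiples of P until we hit O:
  1P = (11, 25)
  2P = (0, 13)
  3P = (12, 24)
  4P = (7, 0)
  5P = (12, 5)
  6P = (0, 16)
  7P = (11, 4)
  8P = O

ord(P) = 8


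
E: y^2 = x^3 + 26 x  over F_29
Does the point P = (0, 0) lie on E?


Check whether y^2 = x^3 + 26 x + 0 (mod 29) for (x, y) = (0, 0).
LHS: y^2 = 0^2 mod 29 = 0
RHS: x^3 + 26 x + 0 = 0^3 + 26*0 + 0 mod 29 = 0
LHS = RHS

Yes, on the curve


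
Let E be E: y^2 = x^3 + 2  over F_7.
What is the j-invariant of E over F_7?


Delta = -16(4 a^3 + 27 b^2) mod 7 = 1
-1728 * (4 a)^3 = -1728 * (4*0)^3 mod 7 = 0
j = 0 * 1^(-1) mod 7 = 0

j = 0 (mod 7)


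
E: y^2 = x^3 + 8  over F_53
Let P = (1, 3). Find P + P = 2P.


Doubling: s = (3 x1^2 + a) / (2 y1)
s = (3*1^2 + 0) / (2*3) mod 53 = 27
x3 = s^2 - 2 x1 mod 53 = 27^2 - 2*1 = 38
y3 = s (x1 - x3) - y1 mod 53 = 27 * (1 - 38) - 3 = 5

2P = (38, 5)


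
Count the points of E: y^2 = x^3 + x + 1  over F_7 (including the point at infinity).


For each x in F_7, count y with y^2 = x^3 + 1 x + 1 mod 7:
  x = 0: RHS = 1, y in [1, 6]  -> 2 point(s)
  x = 2: RHS = 4, y in [2, 5]  -> 2 point(s)
Affine points: 4. Add the point at infinity: total = 5.

#E(F_7) = 5


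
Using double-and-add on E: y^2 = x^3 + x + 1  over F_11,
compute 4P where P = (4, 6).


k = 4 = 100_2 (binary, LSB first: 001)
Double-and-add from P = (4, 6):
  bit 0 = 0: acc unchanged = O
  bit 1 = 0: acc unchanged = O
  bit 2 = 1: acc = O + (0, 10) = (0, 10)

4P = (0, 10)


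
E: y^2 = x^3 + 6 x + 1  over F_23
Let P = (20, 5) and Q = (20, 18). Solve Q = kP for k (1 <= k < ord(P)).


Enumerate multiples of P until we hit Q = (20, 18):
  1P = (20, 5)
  2P = (7, 8)
  3P = (0, 1)
  4P = (15, 19)
  5P = (17, 5)
  6P = (9, 18)
  7P = (3, 0)
  8P = (9, 5)
  9P = (17, 18)
  10P = (15, 4)
  11P = (0, 22)
  12P = (7, 15)
  13P = (20, 18)
Match found at i = 13.

k = 13


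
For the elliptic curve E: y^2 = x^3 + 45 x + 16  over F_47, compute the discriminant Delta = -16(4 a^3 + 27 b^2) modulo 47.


4 a^3 + 27 b^2 = 4*45^3 + 27*16^2 = 364500 + 6912 = 371412
Delta = -16 * (371412) = -5942592
Delta mod 47 = 41

Delta = 41 (mod 47)


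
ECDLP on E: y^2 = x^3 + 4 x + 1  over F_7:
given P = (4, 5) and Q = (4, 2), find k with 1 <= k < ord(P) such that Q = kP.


Enumerate multiples of P until we hit Q = (4, 2):
  1P = (4, 5)
  2P = (0, 6)
  3P = (0, 1)
  4P = (4, 2)
Match found at i = 4.

k = 4


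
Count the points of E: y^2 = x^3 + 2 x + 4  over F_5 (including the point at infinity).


For each x in F_5, count y with y^2 = x^3 + 2 x + 4 mod 5:
  x = 0: RHS = 4, y in [2, 3]  -> 2 point(s)
  x = 2: RHS = 1, y in [1, 4]  -> 2 point(s)
  x = 4: RHS = 1, y in [1, 4]  -> 2 point(s)
Affine points: 6. Add the point at infinity: total = 7.

#E(F_5) = 7


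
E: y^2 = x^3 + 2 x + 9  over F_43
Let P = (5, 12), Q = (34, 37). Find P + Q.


P != Q, so use the chord formula.
s = (y2 - y1) / (x2 - x1) = (25) / (29) mod 43 = 32
x3 = s^2 - x1 - x2 mod 43 = 32^2 - 5 - 34 = 39
y3 = s (x1 - x3) - y1 mod 43 = 32 * (5 - 39) - 12 = 18

P + Q = (39, 18)


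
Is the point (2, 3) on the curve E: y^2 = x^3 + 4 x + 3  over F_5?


Check whether y^2 = x^3 + 4 x + 3 (mod 5) for (x, y) = (2, 3).
LHS: y^2 = 3^2 mod 5 = 4
RHS: x^3 + 4 x + 3 = 2^3 + 4*2 + 3 mod 5 = 4
LHS = RHS

Yes, on the curve


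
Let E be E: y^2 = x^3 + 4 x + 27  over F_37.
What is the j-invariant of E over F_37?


Delta = -16(4 a^3 + 27 b^2) mod 37 = 27
-1728 * (4 a)^3 = -1728 * (4*4)^3 mod 37 = 27
j = 27 * 27^(-1) mod 37 = 1

j = 1 (mod 37)


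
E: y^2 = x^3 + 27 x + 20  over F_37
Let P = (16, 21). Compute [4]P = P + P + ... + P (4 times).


k = 4 = 100_2 (binary, LSB first: 001)
Double-and-add from P = (16, 21):
  bit 0 = 0: acc unchanged = O
  bit 1 = 0: acc unchanged = O
  bit 2 = 1: acc = O + (28, 26) = (28, 26)

4P = (28, 26)


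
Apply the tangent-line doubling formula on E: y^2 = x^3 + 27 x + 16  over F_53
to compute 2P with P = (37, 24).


Doubling: s = (3 x1^2 + a) / (2 y1)
s = (3*37^2 + 27) / (2*24) mod 53 = 0
x3 = s^2 - 2 x1 mod 53 = 0^2 - 2*37 = 32
y3 = s (x1 - x3) - y1 mod 53 = 0 * (37 - 32) - 24 = 29

2P = (32, 29)


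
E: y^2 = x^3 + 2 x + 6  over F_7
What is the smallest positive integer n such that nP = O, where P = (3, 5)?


Compute successive multiples of P until we hit O:
  1P = (3, 5)
  2P = (5, 6)
  3P = (1, 3)
  4P = (4, 1)
  5P = (2, 5)
  6P = (2, 2)
  7P = (4, 6)
  8P = (1, 4)
  ... (continuing to 11P)
  11P = O

ord(P) = 11


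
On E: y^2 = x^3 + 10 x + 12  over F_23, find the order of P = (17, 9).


Compute successive multiples of P until we hit O:
  1P = (17, 9)
  2P = (5, 16)
  3P = (13, 4)
  4P = (19, 0)
  5P = (13, 19)
  6P = (5, 7)
  7P = (17, 14)
  8P = O

ord(P) = 8


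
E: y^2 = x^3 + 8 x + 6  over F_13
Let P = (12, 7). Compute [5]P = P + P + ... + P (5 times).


k = 5 = 101_2 (binary, LSB first: 101)
Double-and-add from P = (12, 7):
  bit 0 = 1: acc = O + (12, 7) = (12, 7)
  bit 1 = 0: acc unchanged = (12, 7)
  bit 2 = 1: acc = (12, 7) + (2, 2) = (9, 1)

5P = (9, 1)


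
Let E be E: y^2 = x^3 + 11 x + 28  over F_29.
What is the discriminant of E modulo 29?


4 a^3 + 27 b^2 = 4*11^3 + 27*28^2 = 5324 + 21168 = 26492
Delta = -16 * (26492) = -423872
Delta mod 29 = 21

Delta = 21 (mod 29)


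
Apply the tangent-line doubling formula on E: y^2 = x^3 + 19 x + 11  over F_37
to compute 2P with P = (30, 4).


Doubling: s = (3 x1^2 + a) / (2 y1)
s = (3*30^2 + 19) / (2*4) mod 37 = 30
x3 = s^2 - 2 x1 mod 37 = 30^2 - 2*30 = 26
y3 = s (x1 - x3) - y1 mod 37 = 30 * (30 - 26) - 4 = 5

2P = (26, 5)


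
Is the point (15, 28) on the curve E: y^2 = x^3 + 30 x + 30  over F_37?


Check whether y^2 = x^3 + 30 x + 30 (mod 37) for (x, y) = (15, 28).
LHS: y^2 = 28^2 mod 37 = 7
RHS: x^3 + 30 x + 30 = 15^3 + 30*15 + 30 mod 37 = 7
LHS = RHS

Yes, on the curve


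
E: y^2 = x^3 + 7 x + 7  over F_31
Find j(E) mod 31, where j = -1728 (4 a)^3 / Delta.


Delta = -16(4 a^3 + 27 b^2) mod 31 = 1
-1728 * (4 a)^3 = -1728 * (4*7)^3 mod 31 = 1
j = 1 * 1^(-1) mod 31 = 1

j = 1 (mod 31)


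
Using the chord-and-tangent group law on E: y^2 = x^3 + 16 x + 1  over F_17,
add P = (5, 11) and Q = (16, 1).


P != Q, so use the chord formula.
s = (y2 - y1) / (x2 - x1) = (7) / (11) mod 17 = 13
x3 = s^2 - x1 - x2 mod 17 = 13^2 - 5 - 16 = 12
y3 = s (x1 - x3) - y1 mod 17 = 13 * (5 - 12) - 11 = 0

P + Q = (12, 0)


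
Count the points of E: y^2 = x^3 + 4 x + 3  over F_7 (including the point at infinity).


For each x in F_7, count y with y^2 = x^3 + 4 x + 3 mod 7:
  x = 1: RHS = 1, y in [1, 6]  -> 2 point(s)
  x = 3: RHS = 0, y in [0]  -> 1 point(s)
  x = 5: RHS = 1, y in [1, 6]  -> 2 point(s)
Affine points: 5. Add the point at infinity: total = 6.

#E(F_7) = 6


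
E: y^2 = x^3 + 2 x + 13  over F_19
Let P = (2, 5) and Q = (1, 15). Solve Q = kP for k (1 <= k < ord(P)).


Enumerate multiples of P until we hit Q = (1, 15):
  1P = (2, 5)
  2P = (1, 4)
  3P = (17, 18)
  4P = (7, 16)
  5P = (8, 16)
  6P = (15, 6)
  7P = (11, 6)
  8P = (10, 11)
  9P = (4, 3)
  10P = (14, 7)
  11P = (12, 6)
  12P = (9, 0)
  13P = (12, 13)
  14P = (14, 12)
  15P = (4, 16)
  16P = (10, 8)
  17P = (11, 13)
  18P = (15, 13)
  19P = (8, 3)
  20P = (7, 3)
  21P = (17, 1)
  22P = (1, 15)
Match found at i = 22.

k = 22


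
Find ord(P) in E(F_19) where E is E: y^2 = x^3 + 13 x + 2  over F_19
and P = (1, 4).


Compute successive multiples of P until we hit O:
  1P = (1, 4)
  2P = (2, 13)
  3P = (2, 6)
  4P = (1, 15)
  5P = O

ord(P) = 5


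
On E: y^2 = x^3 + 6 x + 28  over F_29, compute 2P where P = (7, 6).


Doubling: s = (3 x1^2 + a) / (2 y1)
s = (3*7^2 + 6) / (2*6) mod 29 = 20
x3 = s^2 - 2 x1 mod 29 = 20^2 - 2*7 = 9
y3 = s (x1 - x3) - y1 mod 29 = 20 * (7 - 9) - 6 = 12

2P = (9, 12)


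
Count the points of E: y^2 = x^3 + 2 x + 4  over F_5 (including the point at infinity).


For each x in F_5, count y with y^2 = x^3 + 2 x + 4 mod 5:
  x = 0: RHS = 4, y in [2, 3]  -> 2 point(s)
  x = 2: RHS = 1, y in [1, 4]  -> 2 point(s)
  x = 4: RHS = 1, y in [1, 4]  -> 2 point(s)
Affine points: 6. Add the point at infinity: total = 7.

#E(F_5) = 7


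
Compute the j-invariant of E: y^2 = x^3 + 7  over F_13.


Delta = -16(4 a^3 + 27 b^2) mod 13 = 9
-1728 * (4 a)^3 = -1728 * (4*0)^3 mod 13 = 0
j = 0 * 9^(-1) mod 13 = 0

j = 0 (mod 13)


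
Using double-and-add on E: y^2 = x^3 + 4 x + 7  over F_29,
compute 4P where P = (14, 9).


k = 4 = 100_2 (binary, LSB first: 001)
Double-and-add from P = (14, 9):
  bit 0 = 0: acc unchanged = O
  bit 1 = 0: acc unchanged = O
  bit 2 = 1: acc = O + (4, 0) = (4, 0)

4P = (4, 0)


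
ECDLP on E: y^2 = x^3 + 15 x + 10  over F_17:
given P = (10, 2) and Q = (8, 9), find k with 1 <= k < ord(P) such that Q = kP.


Enumerate multiples of P until we hit Q = (8, 9):
  1P = (10, 2)
  2P = (1, 14)
  3P = (4, 7)
  4P = (7, 4)
  5P = (8, 8)
  6P = (8, 9)
Match found at i = 6.

k = 6


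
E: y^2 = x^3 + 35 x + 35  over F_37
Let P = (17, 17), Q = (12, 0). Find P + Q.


P != Q, so use the chord formula.
s = (y2 - y1) / (x2 - x1) = (20) / (32) mod 37 = 33
x3 = s^2 - x1 - x2 mod 37 = 33^2 - 17 - 12 = 24
y3 = s (x1 - x3) - y1 mod 37 = 33 * (17 - 24) - 17 = 11

P + Q = (24, 11)


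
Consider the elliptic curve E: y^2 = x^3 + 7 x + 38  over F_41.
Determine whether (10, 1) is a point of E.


Check whether y^2 = x^3 + 7 x + 38 (mod 41) for (x, y) = (10, 1).
LHS: y^2 = 1^2 mod 41 = 1
RHS: x^3 + 7 x + 38 = 10^3 + 7*10 + 38 mod 41 = 1
LHS = RHS

Yes, on the curve


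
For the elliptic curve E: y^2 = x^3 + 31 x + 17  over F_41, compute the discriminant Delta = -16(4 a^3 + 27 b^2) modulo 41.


4 a^3 + 27 b^2 = 4*31^3 + 27*17^2 = 119164 + 7803 = 126967
Delta = -16 * (126967) = -2031472
Delta mod 41 = 37

Delta = 37 (mod 41)


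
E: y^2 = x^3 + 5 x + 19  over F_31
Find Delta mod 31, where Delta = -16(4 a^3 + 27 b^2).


4 a^3 + 27 b^2 = 4*5^3 + 27*19^2 = 500 + 9747 = 10247
Delta = -16 * (10247) = -163952
Delta mod 31 = 7

Delta = 7 (mod 31)


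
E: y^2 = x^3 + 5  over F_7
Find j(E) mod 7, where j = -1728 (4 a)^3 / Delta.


Delta = -16(4 a^3 + 27 b^2) mod 7 = 1
-1728 * (4 a)^3 = -1728 * (4*0)^3 mod 7 = 0
j = 0 * 1^(-1) mod 7 = 0

j = 0 (mod 7)


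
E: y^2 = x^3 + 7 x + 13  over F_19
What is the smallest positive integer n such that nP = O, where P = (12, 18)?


Compute successive multiples of P until we hit O:
  1P = (12, 18)
  2P = (15, 4)
  3P = (18, 10)
  4P = (14, 10)
  5P = (9, 8)
  6P = (7, 5)
  7P = (6, 9)
  8P = (8, 7)
  ... (continuing to 22P)
  22P = O

ord(P) = 22


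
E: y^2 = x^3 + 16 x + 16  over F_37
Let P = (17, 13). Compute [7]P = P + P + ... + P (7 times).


k = 7 = 111_2 (binary, LSB first: 111)
Double-and-add from P = (17, 13):
  bit 0 = 1: acc = O + (17, 13) = (17, 13)
  bit 1 = 1: acc = (17, 13) + (24, 4) = (12, 7)
  bit 2 = 1: acc = (12, 7) + (5, 31) = (31, 0)

7P = (31, 0)


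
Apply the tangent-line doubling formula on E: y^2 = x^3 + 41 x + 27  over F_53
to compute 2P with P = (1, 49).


Doubling: s = (3 x1^2 + a) / (2 y1)
s = (3*1^2 + 41) / (2*49) mod 53 = 21
x3 = s^2 - 2 x1 mod 53 = 21^2 - 2*1 = 15
y3 = s (x1 - x3) - y1 mod 53 = 21 * (1 - 15) - 49 = 28

2P = (15, 28)


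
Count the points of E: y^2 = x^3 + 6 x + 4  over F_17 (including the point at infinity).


For each x in F_17, count y with y^2 = x^3 + 6 x + 4 mod 17:
  x = 0: RHS = 4, y in [2, 15]  -> 2 point(s)
  x = 3: RHS = 15, y in [7, 10]  -> 2 point(s)
  x = 6: RHS = 1, y in [1, 16]  -> 2 point(s)
  x = 7: RHS = 15, y in [7, 10]  -> 2 point(s)
  x = 12: RHS = 2, y in [6, 11]  -> 2 point(s)
  x = 13: RHS = 1, y in [1, 16]  -> 2 point(s)
  x = 15: RHS = 1, y in [1, 16]  -> 2 point(s)
Affine points: 14. Add the point at infinity: total = 15.

#E(F_17) = 15


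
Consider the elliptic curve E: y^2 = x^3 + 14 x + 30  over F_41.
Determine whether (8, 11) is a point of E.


Check whether y^2 = x^3 + 14 x + 30 (mod 41) for (x, y) = (8, 11).
LHS: y^2 = 11^2 mod 41 = 39
RHS: x^3 + 14 x + 30 = 8^3 + 14*8 + 30 mod 41 = 39
LHS = RHS

Yes, on the curve


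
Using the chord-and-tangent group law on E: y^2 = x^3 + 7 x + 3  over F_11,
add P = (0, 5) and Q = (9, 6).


P != Q, so use the chord formula.
s = (y2 - y1) / (x2 - x1) = (1) / (9) mod 11 = 5
x3 = s^2 - x1 - x2 mod 11 = 5^2 - 0 - 9 = 5
y3 = s (x1 - x3) - y1 mod 11 = 5 * (0 - 5) - 5 = 3

P + Q = (5, 3)


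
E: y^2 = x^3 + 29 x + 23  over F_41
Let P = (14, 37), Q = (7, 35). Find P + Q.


P != Q, so use the chord formula.
s = (y2 - y1) / (x2 - x1) = (39) / (34) mod 41 = 12
x3 = s^2 - x1 - x2 mod 41 = 12^2 - 14 - 7 = 0
y3 = s (x1 - x3) - y1 mod 41 = 12 * (14 - 0) - 37 = 8

P + Q = (0, 8)


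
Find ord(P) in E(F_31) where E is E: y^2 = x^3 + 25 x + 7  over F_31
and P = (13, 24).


Compute successive multiples of P until we hit O:
  1P = (13, 24)
  2P = (23, 15)
  3P = (11, 30)
  4P = (16, 16)
  5P = (16, 15)
  6P = (11, 1)
  7P = (23, 16)
  8P = (13, 7)
  ... (continuing to 9P)
  9P = O

ord(P) = 9


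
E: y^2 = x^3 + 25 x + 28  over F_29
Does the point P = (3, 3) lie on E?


Check whether y^2 = x^3 + 25 x + 28 (mod 29) for (x, y) = (3, 3).
LHS: y^2 = 3^2 mod 29 = 9
RHS: x^3 + 25 x + 28 = 3^3 + 25*3 + 28 mod 29 = 14
LHS != RHS

No, not on the curve


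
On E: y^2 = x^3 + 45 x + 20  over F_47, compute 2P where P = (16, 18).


Doubling: s = (3 x1^2 + a) / (2 y1)
s = (3*16^2 + 45) / (2*18) mod 47 = 3
x3 = s^2 - 2 x1 mod 47 = 3^2 - 2*16 = 24
y3 = s (x1 - x3) - y1 mod 47 = 3 * (16 - 24) - 18 = 5

2P = (24, 5)


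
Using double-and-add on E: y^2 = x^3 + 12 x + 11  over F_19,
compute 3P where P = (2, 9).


k = 3 = 11_2 (binary, LSB first: 11)
Double-and-add from P = (2, 9):
  bit 0 = 1: acc = O + (2, 9) = (2, 9)
  bit 1 = 1: acc = (2, 9) + (2, 10) = O

3P = O


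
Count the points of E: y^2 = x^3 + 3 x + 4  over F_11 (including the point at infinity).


For each x in F_11, count y with y^2 = x^3 + 3 x + 4 mod 11:
  x = 0: RHS = 4, y in [2, 9]  -> 2 point(s)
  x = 4: RHS = 3, y in [5, 6]  -> 2 point(s)
  x = 5: RHS = 1, y in [1, 10]  -> 2 point(s)
  x = 7: RHS = 5, y in [4, 7]  -> 2 point(s)
  x = 8: RHS = 1, y in [1, 10]  -> 2 point(s)
  x = 9: RHS = 1, y in [1, 10]  -> 2 point(s)
  x = 10: RHS = 0, y in [0]  -> 1 point(s)
Affine points: 13. Add the point at infinity: total = 14.

#E(F_11) = 14


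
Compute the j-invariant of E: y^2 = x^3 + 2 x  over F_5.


Delta = -16(4 a^3 + 27 b^2) mod 5 = 3
-1728 * (4 a)^3 = -1728 * (4*2)^3 mod 5 = 4
j = 4 * 3^(-1) mod 5 = 3

j = 3 (mod 5)


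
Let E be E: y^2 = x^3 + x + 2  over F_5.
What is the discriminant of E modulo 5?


4 a^3 + 27 b^2 = 4*1^3 + 27*2^2 = 4 + 108 = 112
Delta = -16 * (112) = -1792
Delta mod 5 = 3

Delta = 3 (mod 5)


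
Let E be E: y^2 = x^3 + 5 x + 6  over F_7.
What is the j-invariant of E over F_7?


Delta = -16(4 a^3 + 27 b^2) mod 7 = 3
-1728 * (4 a)^3 = -1728 * (4*5)^3 mod 7 = 6
j = 6 * 3^(-1) mod 7 = 2

j = 2 (mod 7)


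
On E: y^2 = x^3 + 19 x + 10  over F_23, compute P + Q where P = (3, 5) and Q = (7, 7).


P != Q, so use the chord formula.
s = (y2 - y1) / (x2 - x1) = (2) / (4) mod 23 = 12
x3 = s^2 - x1 - x2 mod 23 = 12^2 - 3 - 7 = 19
y3 = s (x1 - x3) - y1 mod 23 = 12 * (3 - 19) - 5 = 10

P + Q = (19, 10)


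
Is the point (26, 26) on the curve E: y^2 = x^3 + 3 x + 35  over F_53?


Check whether y^2 = x^3 + 3 x + 35 (mod 53) for (x, y) = (26, 26).
LHS: y^2 = 26^2 mod 53 = 40
RHS: x^3 + 3 x + 35 = 26^3 + 3*26 + 35 mod 53 = 40
LHS = RHS

Yes, on the curve


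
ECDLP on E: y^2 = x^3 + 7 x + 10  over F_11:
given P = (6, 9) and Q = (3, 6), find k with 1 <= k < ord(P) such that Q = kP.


Enumerate multiples of P until we hit Q = (3, 6):
  1P = (6, 9)
  2P = (4, 5)
  3P = (5, 4)
  4P = (3, 6)
Match found at i = 4.

k = 4


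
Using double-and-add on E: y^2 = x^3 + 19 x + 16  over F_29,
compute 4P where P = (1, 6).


k = 4 = 100_2 (binary, LSB first: 001)
Double-and-add from P = (1, 6):
  bit 0 = 0: acc unchanged = O
  bit 1 = 0: acc unchanged = O
  bit 2 = 1: acc = O + (28, 24) = (28, 24)

4P = (28, 24)


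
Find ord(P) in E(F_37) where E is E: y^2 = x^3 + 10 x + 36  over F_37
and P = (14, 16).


Compute successive multiples of P until we hit O:
  1P = (14, 16)
  2P = (6, 4)
  3P = (10, 27)
  4P = (9, 35)
  5P = (24, 22)
  6P = (26, 36)
  7P = (8, 31)
  8P = (12, 16)
  ... (continuing to 48P)
  48P = O

ord(P) = 48


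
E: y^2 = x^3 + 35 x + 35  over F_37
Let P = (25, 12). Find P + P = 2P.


Doubling: s = (3 x1^2 + a) / (2 y1)
s = (3*25^2 + 35) / (2*12) mod 37 = 21
x3 = s^2 - 2 x1 mod 37 = 21^2 - 2*25 = 21
y3 = s (x1 - x3) - y1 mod 37 = 21 * (25 - 21) - 12 = 35

2P = (21, 35)


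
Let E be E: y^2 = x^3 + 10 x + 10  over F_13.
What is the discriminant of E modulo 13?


4 a^3 + 27 b^2 = 4*10^3 + 27*10^2 = 4000 + 2700 = 6700
Delta = -16 * (6700) = -107200
Delta mod 13 = 11

Delta = 11 (mod 13)


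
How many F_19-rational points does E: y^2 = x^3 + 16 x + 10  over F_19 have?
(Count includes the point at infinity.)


For each x in F_19, count y with y^2 = x^3 + 16 x + 10 mod 19:
  x = 3: RHS = 9, y in [3, 16]  -> 2 point(s)
  x = 4: RHS = 5, y in [9, 10]  -> 2 point(s)
  x = 5: RHS = 6, y in [5, 14]  -> 2 point(s)
  x = 7: RHS = 9, y in [3, 16]  -> 2 point(s)
  x = 8: RHS = 4, y in [2, 17]  -> 2 point(s)
  x = 9: RHS = 9, y in [3, 16]  -> 2 point(s)
  x = 10: RHS = 11, y in [7, 12]  -> 2 point(s)
  x = 11: RHS = 16, y in [4, 15]  -> 2 point(s)
  x = 12: RHS = 11, y in [7, 12]  -> 2 point(s)
  x = 16: RHS = 11, y in [7, 12]  -> 2 point(s)
Affine points: 20. Add the point at infinity: total = 21.

#E(F_19) = 21


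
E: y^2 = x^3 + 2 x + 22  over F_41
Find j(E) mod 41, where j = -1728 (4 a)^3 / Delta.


Delta = -16(4 a^3 + 27 b^2) mod 41 = 33
-1728 * (4 a)^3 = -1728 * (4*2)^3 mod 41 = 3
j = 3 * 33^(-1) mod 41 = 15

j = 15 (mod 41)


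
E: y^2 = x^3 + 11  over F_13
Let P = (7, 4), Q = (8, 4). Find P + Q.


P != Q, so use the chord formula.
s = (y2 - y1) / (x2 - x1) = (0) / (1) mod 13 = 0
x3 = s^2 - x1 - x2 mod 13 = 0^2 - 7 - 8 = 11
y3 = s (x1 - x3) - y1 mod 13 = 0 * (7 - 11) - 4 = 9

P + Q = (11, 9)


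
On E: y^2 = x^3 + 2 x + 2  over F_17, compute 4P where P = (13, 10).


k = 4 = 100_2 (binary, LSB first: 001)
Double-and-add from P = (13, 10):
  bit 0 = 0: acc unchanged = O
  bit 1 = 0: acc unchanged = O
  bit 2 = 1: acc = O + (16, 13) = (16, 13)

4P = (16, 13)


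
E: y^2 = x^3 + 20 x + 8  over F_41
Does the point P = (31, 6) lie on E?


Check whether y^2 = x^3 + 20 x + 8 (mod 41) for (x, y) = (31, 6).
LHS: y^2 = 6^2 mod 41 = 36
RHS: x^3 + 20 x + 8 = 31^3 + 20*31 + 8 mod 41 = 38
LHS != RHS

No, not on the curve


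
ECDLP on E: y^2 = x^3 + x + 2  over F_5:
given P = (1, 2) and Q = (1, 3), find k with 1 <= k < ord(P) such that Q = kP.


Enumerate multiples of P until we hit Q = (1, 3):
  1P = (1, 2)
  2P = (4, 0)
  3P = (1, 3)
Match found at i = 3.

k = 3


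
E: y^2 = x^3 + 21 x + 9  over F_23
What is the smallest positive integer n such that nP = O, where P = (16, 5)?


Compute successive multiples of P until we hit O:
  1P = (16, 5)
  2P = (0, 20)
  3P = (13, 8)
  4P = (18, 20)
  5P = (5, 20)
  6P = (5, 3)
  7P = (18, 3)
  8P = (13, 15)
  ... (continuing to 11P)
  11P = O

ord(P) = 11


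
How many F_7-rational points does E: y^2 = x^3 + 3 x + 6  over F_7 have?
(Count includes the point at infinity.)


For each x in F_7, count y with y^2 = x^3 + 3 x + 6 mod 7:
  x = 3: RHS = 0, y in [0]  -> 1 point(s)
  x = 6: RHS = 2, y in [3, 4]  -> 2 point(s)
Affine points: 3. Add the point at infinity: total = 4.

#E(F_7) = 4


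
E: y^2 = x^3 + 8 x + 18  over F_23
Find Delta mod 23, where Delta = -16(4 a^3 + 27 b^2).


4 a^3 + 27 b^2 = 4*8^3 + 27*18^2 = 2048 + 8748 = 10796
Delta = -16 * (10796) = -172736
Delta mod 23 = 17

Delta = 17 (mod 23)


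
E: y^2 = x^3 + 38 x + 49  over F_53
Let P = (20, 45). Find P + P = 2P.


Doubling: s = (3 x1^2 + a) / (2 y1)
s = (3*20^2 + 38) / (2*45) mod 53 = 22
x3 = s^2 - 2 x1 mod 53 = 22^2 - 2*20 = 20
y3 = s (x1 - x3) - y1 mod 53 = 22 * (20 - 20) - 45 = 8

2P = (20, 8)
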